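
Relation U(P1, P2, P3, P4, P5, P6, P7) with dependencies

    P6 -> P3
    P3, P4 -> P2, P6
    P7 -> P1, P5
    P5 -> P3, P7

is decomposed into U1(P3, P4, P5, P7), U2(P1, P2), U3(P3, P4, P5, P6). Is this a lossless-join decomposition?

Chase test. Columns are P1, P2, P3, P4, P5, P6, P7; row i has aⱼ where attribute j ∈ Ui, else bᵢⱼ.
Initial tableau (one row per fragment):
  row 1: b11 b12 a3 a4 a5 b16 a7
  row 2: a1 a2 b23 b24 b25 b26 b27
  row 3: b31 b32 a3 a4 a5 a6 b37
Rows 1 and 3 agree on P3, P4; apply P3, P4→P2, P6 and equate their P2, P6 entries.
Rows 1 and 3 agree on P5; apply P5→P3, P7 and equate their P3, P7 entries.
Rows 1 and 3 agree on P7; apply P7→P1, P5 and equate their P1, P5 entries.
No row becomes fully distinguished — the join is lossy.

No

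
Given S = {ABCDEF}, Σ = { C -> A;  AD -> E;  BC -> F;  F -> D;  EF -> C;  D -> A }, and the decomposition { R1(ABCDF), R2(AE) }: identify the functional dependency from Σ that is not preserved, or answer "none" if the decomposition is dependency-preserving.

AD -> E

Check AD → E: no single fragment contains all of {ADE}, and the restricted closure of {AD} across the fragments never reaches {E}.
C → A is preserved.
BC → F is preserved.
F → D is preserved.
EF → C is preserved.
D → A is preserved.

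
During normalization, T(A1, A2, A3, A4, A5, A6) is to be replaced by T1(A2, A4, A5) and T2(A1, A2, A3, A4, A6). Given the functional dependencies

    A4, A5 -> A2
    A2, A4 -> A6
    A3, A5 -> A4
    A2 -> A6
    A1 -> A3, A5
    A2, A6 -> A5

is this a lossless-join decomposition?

Yes

Common attributes: T1 ∩ T2 = {A2, A4}.
Closure of {A2, A4}: A2, A4 → A6 applies, adding A6; A2, A6 → A5 applies, adding A5. So (A2, A4)⁺ = {A2, A4, A5, A6}.
This closure contains every attribute of T1, so T1 ∩ T2 → T1. The join is lossless.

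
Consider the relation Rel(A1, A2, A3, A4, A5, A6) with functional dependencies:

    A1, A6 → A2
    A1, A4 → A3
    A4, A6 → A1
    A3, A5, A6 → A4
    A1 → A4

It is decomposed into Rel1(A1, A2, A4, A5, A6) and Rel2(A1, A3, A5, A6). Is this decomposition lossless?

Common attributes: Rel1 ∩ Rel2 = {A1, A5, A6}.
Closure of {A1, A5, A6}: A1, A6 → A2 applies, adding A2; A1 → A4 applies, adding A4; A1, A4 → A3 applies, adding A3. So (A1, A5, A6)⁺ = {A1, A2, A3, A4, A5, A6}.
This closure contains every attribute of Rel1, so Rel1 ∩ Rel2 → Rel1. The join is lossless.

Yes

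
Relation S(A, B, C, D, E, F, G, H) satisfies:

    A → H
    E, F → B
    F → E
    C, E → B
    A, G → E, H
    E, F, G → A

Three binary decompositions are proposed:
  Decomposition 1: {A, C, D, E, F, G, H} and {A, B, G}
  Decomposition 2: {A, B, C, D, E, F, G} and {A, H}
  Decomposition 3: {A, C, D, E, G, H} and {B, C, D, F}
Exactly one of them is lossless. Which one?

Decomposition 2

Decomposition 1: common = {A, G}, closure = {A, E, G, H} → lossy.
Decomposition 2: common = {A}, closure = {A, H} → lossless.
Decomposition 3: common = {C, D}, closure = {C, D} → lossy.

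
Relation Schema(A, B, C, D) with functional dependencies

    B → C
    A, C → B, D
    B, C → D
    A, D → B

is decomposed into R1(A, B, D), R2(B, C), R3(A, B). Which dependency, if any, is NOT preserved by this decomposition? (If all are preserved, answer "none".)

Check A, C → B, D: no single fragment contains all of {A, B, C, D}, and the restricted closure of {A, C} across the fragments never reaches {B, D}.
B → C is preserved.
B, C → D is preserved.
A, D → B is preserved.

A, C → B, D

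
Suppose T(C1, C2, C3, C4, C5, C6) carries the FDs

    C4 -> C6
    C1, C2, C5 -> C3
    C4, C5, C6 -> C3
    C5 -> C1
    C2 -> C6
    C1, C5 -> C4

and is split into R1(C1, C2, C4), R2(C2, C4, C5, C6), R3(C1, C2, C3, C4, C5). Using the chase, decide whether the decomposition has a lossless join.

Yes

Chase test. Columns are C1, C2, C3, C4, C5, C6; row i has aⱼ where attribute j ∈ Ri, else bᵢⱼ.
Initial tableau (one row per fragment):
  row 1: a1 a2 b13 a4 b15 b16
  row 2: b21 a2 b23 a4 a5 a6
  row 3: a1 a2 a3 a4 a5 b36
Rows 1 and 2 agree on C4; apply C4→C6 and equate their C6 entries.
Rows 1 and 3 agree on C4; apply C4→C6 and equate their C6 entries.
Rows 2 and 3 agree on C4, C5, C6; apply C4, C5, C6→C3 and equate their C3 entries.
Rows 2 and 3 agree on C5; apply C5→C1 and equate their C1 entries.
Row 2 is now all distinguished symbols — the join is lossless.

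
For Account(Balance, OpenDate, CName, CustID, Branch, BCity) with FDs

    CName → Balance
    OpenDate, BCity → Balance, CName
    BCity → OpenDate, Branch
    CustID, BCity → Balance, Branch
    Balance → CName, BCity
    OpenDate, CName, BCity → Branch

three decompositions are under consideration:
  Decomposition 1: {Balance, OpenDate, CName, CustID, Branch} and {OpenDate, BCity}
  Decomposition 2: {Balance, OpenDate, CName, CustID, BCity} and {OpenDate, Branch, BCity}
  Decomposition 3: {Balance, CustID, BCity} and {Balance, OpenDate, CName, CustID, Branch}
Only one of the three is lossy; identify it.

Decomposition 1: common = {OpenDate}, closure = {OpenDate} → lossy.
Decomposition 2: common = {OpenDate, BCity}, closure = {Balance, OpenDate, CName, Branch, BCity} → lossless.
Decomposition 3: common = {Balance, CustID}, closure = {Balance, OpenDate, CName, CustID, Branch, BCity} → lossless.

Decomposition 1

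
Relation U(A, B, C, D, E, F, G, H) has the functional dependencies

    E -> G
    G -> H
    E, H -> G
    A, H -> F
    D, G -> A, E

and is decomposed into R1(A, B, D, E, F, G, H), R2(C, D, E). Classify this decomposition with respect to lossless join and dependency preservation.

lossy but dependency-preserving

Lossless test: (D, E)⁺ = {A, D, E, F, G, H}, which is a superkey of neither fragment — lossy.
Dependency preservation: every FD's attributes lie within a single fragment, so each can be enforced locally — preserved.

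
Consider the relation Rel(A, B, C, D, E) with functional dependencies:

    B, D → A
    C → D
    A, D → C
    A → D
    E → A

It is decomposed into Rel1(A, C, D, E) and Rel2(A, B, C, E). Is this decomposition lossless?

Yes

Common attributes: Rel1 ∩ Rel2 = {A, C, E}.
Closure of {A, C, E}: C → D applies, adding D. So (A, C, E)⁺ = {A, C, D, E}.
This closure contains every attribute of Rel1, so Rel1 ∩ Rel2 → Rel1. The join is lossless.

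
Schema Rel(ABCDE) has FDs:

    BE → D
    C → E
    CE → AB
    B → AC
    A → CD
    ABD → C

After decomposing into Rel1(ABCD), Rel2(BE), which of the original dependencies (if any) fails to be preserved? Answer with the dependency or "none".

none

BE → D: restricted closure across fragments reaches D.
C → E: restricted closure across fragments reaches E.
CE → AB: restricted closure across fragments reaches AB.
B → AC lies within Rel1.
A → CD lies within Rel1.
ABD → C lies within Rel1.
Every dependency is enforceable on the fragments, so the decomposition is dependency-preserving.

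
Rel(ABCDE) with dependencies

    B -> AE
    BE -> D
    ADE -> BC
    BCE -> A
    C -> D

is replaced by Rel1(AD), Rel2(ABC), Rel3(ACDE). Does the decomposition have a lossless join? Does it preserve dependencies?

Lossless test (chase): Rows 2 and 3 agree on C; apply C→D and equate their D entries. No row becomes fully distinguished — the join is lossy.
Dependency preservation: the restricted closure of {B} across the fragments never reaches {AE}, so B → AE cannot be enforced without a join — not preserved.

lossy and not dependency-preserving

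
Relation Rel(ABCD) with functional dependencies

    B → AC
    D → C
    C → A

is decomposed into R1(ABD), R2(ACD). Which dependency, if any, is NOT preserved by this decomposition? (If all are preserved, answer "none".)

B → AC

Check B → AC: no single fragment contains all of {ABC}, and the restricted closure of {B} across the fragments never reaches {AC}.
D → C is preserved.
C → A is preserved.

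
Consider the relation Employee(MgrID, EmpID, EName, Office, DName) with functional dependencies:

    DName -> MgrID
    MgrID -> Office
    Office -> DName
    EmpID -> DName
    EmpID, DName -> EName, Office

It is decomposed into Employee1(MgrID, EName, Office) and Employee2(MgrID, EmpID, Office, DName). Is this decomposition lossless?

No

Common attributes: Employee1 ∩ Employee2 = {MgrID, Office}.
Closure of {MgrID, Office}: Office → DName applies, adding DName. So (MgrID, Office)⁺ = {MgrID, Office, DName}.
The closure contains neither all of Employee1 = {MgrID, EName, Office} nor all of Employee2 = {MgrID, EmpID, Office, DName}, so the common attributes are not a superkey of either fragment. The join is lossy.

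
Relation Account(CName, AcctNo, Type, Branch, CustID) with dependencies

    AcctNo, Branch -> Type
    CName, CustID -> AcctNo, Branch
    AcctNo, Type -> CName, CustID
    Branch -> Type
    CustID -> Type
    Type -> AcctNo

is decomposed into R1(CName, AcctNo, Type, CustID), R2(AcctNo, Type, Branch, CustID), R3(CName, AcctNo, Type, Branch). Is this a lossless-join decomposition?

Yes

Chase test. Columns are CName, AcctNo, Type, Branch, CustID; row i has aⱼ where attribute j ∈ Ri, else bᵢⱼ.
Initial tableau (one row per fragment):
  row 1: a1 a2 a3 b14 a5
  row 2: b21 a2 a3 a4 a5
  row 3: a1 a2 a3 a4 b35
Rows 1 and 2 agree on AcctNo, Type; apply AcctNo, Type→CName, CustID and equate their CName, CustID entries.
Rows 1 and 3 agree on AcctNo, Type; apply AcctNo, Type→CName, CustID and equate their CName, CustID entries.
Rows 1 and 2 agree on CName, CustID; apply CName, CustID→AcctNo, Branch and equate their AcctNo, Branch entries.
Row 1 is now all distinguished symbols — the join is lossless.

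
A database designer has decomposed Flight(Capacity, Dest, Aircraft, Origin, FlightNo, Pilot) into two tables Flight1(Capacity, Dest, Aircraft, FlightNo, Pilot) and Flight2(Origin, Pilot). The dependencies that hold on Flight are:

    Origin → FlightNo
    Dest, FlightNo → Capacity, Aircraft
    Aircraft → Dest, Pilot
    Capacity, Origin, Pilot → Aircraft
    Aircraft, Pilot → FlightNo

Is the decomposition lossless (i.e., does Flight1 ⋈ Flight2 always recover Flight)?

Common attributes: Flight1 ∩ Flight2 = {Pilot}.
No dependency enlarges {Pilot}, so (Pilot)⁺ = {Pilot}.
The closure contains neither all of Flight1 = {Capacity, Dest, Aircraft, FlightNo, Pilot} nor all of Flight2 = {Origin, Pilot}, so the common attributes are not a superkey of either fragment. The join is lossy.

No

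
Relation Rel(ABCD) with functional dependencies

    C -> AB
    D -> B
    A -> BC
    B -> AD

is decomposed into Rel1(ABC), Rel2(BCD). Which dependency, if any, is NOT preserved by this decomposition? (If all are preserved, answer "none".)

C → AB lies within Rel1.
D → B lies within Rel2.
A → BC lies within Rel1.
B → AD: restricted closure across fragments reaches AD.
Every dependency is enforceable on the fragments, so the decomposition is dependency-preserving.

none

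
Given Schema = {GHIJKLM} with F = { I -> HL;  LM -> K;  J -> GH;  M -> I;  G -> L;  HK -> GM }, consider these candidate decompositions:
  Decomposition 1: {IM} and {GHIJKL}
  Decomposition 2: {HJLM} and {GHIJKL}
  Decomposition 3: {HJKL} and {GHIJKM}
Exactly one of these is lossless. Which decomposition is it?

Decomposition 3

Decomposition 1: common = {I}, closure = {HIL} → lossy.
Decomposition 2: common = {HJL}, closure = {GHJL} → lossy.
Decomposition 3: common = {HJK}, closure = {GHIJKLM} → lossless.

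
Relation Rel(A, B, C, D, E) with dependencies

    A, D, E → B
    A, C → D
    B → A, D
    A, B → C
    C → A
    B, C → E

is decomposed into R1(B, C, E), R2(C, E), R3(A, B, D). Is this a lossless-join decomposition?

Chase test. Columns are A, B, C, D, E; row i has aⱼ where attribute j ∈ Ri, else bᵢⱼ.
Initial tableau (one row per fragment):
  row 1: b11 a2 a3 b14 a5
  row 2: b21 b22 a3 b24 a5
  row 3: a1 a2 b33 a4 b35
Rows 1 and 3 agree on B; apply B→A, D and equate their A, D entries.
Rows 1 and 3 agree on A, B; apply A, B→C and equate their C entries.
Rows 1 and 2 agree on C; apply C→A and equate their A entries.
Rows 1 and 3 agree on B, C; apply B, C→E and equate their E entries.
Rows 1 and 2 agree on A, C; apply A, C→D and equate their D entries.
Rows 1 and 2 agree on A, D, E; apply A, D, E→B and equate their B entries.
Row 1 is now all distinguished symbols — the join is lossless.

Yes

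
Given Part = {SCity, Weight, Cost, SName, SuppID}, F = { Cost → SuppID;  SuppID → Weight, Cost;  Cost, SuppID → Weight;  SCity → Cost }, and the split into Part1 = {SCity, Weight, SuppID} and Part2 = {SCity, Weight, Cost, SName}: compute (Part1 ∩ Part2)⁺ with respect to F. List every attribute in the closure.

SCity, Weight, Cost, SuppID

Part1 ∩ Part2 = {SCity, Weight}.
SCity → Cost applies, adding Cost
Cost → SuppID applies, adding SuppID
Closure: {SCity, Weight, Cost, SuppID}.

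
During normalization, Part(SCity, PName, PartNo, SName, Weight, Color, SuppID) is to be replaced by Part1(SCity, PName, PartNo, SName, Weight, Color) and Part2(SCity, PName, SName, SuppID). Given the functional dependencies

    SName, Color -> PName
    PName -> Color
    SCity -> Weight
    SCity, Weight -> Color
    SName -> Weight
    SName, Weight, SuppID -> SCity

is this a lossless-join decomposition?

No

Common attributes: Part1 ∩ Part2 = {SCity, PName, SName}.
Closure of {SCity, PName, SName}: PName → Color applies, adding Color; SCity → Weight applies, adding Weight. So (SCity, PName, SName)⁺ = {SCity, PName, SName, Weight, Color}.
The closure contains neither all of Part1 = {SCity, PName, PartNo, SName, Weight, Color} nor all of Part2 = {SCity, PName, SName, SuppID}, so the common attributes are not a superkey of either fragment. The join is lossy.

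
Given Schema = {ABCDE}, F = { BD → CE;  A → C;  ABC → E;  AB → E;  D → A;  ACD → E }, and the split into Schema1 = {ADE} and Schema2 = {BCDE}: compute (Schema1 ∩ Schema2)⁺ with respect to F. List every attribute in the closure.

ACDE

Schema1 ∩ Schema2 = {DE}.
D → A applies, adding A
A → C applies, adding C
Closure: {ACDE}.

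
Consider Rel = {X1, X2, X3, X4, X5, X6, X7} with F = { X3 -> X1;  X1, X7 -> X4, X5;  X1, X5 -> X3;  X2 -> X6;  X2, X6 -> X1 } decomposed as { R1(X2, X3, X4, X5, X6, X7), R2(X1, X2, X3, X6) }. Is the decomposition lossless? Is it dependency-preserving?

Lossless test: (X2, X3, X6)⁺ = {X1, X2, X3, X6}, which contains all of one fragment — lossless.
Dependency preservation: the restricted closure of {X1, X7} across the fragments never reaches {X4, X5}, so X1, X7 → X4, X5 cannot be enforced without a join — not preserved.

lossless but not dependency-preserving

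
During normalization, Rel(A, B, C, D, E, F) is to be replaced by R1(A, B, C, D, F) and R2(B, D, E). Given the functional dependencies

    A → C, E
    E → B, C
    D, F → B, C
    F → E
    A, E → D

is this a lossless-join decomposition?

Common attributes: R1 ∩ R2 = {B, D}.
No dependency enlarges {B, D}, so (B, D)⁺ = {B, D}.
The closure contains neither all of R1 = {A, B, C, D, F} nor all of R2 = {B, D, E}, so the common attributes are not a superkey of either fragment. The join is lossy.

No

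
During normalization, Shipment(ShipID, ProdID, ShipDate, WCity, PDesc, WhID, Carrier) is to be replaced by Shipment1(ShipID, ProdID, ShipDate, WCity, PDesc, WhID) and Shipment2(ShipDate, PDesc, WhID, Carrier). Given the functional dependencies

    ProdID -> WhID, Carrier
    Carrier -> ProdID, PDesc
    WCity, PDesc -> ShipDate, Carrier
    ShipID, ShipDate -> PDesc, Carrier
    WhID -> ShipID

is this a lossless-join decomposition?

Common attributes: Shipment1 ∩ Shipment2 = {ShipDate, PDesc, WhID}.
Closure of {ShipDate, PDesc, WhID}: WhID → ShipID applies, adding ShipID; ShipID, ShipDate → PDesc, Carrier applies, adding Carrier; Carrier → ProdID, PDesc applies, adding ProdID. So (ShipDate, PDesc, WhID)⁺ = {ShipID, ProdID, ShipDate, PDesc, WhID, Carrier}.
This closure contains every attribute of Shipment2, so Shipment1 ∩ Shipment2 → Shipment2. The join is lossless.

Yes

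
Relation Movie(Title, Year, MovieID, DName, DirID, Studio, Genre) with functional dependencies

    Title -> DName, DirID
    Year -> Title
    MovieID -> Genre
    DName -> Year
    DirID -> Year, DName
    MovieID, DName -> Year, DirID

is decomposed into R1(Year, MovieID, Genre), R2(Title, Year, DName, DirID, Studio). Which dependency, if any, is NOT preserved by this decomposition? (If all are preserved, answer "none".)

Title → DName, DirID lies within R2.
Year → Title lies within R2.
MovieID → Genre lies within R1.
DName → Year lies within R2.
DirID → Year, DName lies within R2.
MovieID, DName → Year, DirID: restricted closure across fragments reaches Year, DirID.
Every dependency is enforceable on the fragments, so the decomposition is dependency-preserving.

none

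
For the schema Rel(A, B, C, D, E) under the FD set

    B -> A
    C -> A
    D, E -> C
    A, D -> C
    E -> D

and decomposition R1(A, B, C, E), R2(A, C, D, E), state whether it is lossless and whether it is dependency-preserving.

lossless and dependency-preserving

Lossless test: (A, C, E)⁺ = {A, C, D, E}, which contains all of one fragment — lossless.
Dependency preservation: every FD's attributes lie within a single fragment, so each can be enforced locally — preserved.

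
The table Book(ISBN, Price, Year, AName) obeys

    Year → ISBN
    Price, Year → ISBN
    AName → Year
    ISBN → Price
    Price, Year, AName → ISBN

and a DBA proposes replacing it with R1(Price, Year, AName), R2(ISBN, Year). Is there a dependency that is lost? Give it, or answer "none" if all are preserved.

ISBN → Price

Check ISBN → Price: no single fragment contains all of {ISBN, Price}, and the restricted closure of {ISBN} across the fragments never reaches {Price}.
Year → ISBN is preserved.
Price, Year → ISBN is preserved.
AName → Year is preserved.
Price, Year, AName → ISBN is preserved.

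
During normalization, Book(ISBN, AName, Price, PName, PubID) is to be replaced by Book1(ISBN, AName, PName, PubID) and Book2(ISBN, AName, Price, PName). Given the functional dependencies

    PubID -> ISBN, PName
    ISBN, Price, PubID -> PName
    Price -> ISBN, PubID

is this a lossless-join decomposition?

Common attributes: Book1 ∩ Book2 = {ISBN, AName, PName}.
No dependency enlarges {ISBN, AName, PName}, so (ISBN, AName, PName)⁺ = {ISBN, AName, PName}.
The closure contains neither all of Book1 = {ISBN, AName, PName, PubID} nor all of Book2 = {ISBN, AName, Price, PName}, so the common attributes are not a superkey of either fragment. The join is lossy.

No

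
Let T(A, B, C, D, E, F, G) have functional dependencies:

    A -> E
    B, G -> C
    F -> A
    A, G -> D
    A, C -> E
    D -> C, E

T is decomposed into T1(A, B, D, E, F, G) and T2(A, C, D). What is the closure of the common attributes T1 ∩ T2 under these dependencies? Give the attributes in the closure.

T1 ∩ T2 = {A, D}.
A → E applies, adding E
D → C, E applies, adding C
Closure: {A, C, D, E}.

A, C, D, E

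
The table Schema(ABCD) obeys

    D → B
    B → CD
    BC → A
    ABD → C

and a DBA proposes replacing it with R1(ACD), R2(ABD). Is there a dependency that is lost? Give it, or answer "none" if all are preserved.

none

D → B lies within R2.
B → CD: restricted closure across fragments reaches CD.
BC → A: restricted closure across fragments reaches A.
ABD → C: restricted closure across fragments reaches C.
Every dependency is enforceable on the fragments, so the decomposition is dependency-preserving.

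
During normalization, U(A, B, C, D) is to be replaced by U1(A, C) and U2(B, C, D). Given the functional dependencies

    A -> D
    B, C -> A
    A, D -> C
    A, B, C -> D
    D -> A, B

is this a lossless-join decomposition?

Common attributes: U1 ∩ U2 = {C}.
No dependency enlarges {C}, so (C)⁺ = {C}.
The closure contains neither all of U1 = {A, C} nor all of U2 = {B, C, D}, so the common attributes are not a superkey of either fragment. The join is lossy.

No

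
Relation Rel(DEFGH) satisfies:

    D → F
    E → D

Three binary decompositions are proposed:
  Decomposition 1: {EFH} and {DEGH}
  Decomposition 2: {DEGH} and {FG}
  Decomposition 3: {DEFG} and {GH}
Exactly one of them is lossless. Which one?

Decomposition 1

Decomposition 1: common = {EH}, closure = {DEFH} → lossless.
Decomposition 2: common = {G}, closure = {G} → lossy.
Decomposition 3: common = {G}, closure = {G} → lossy.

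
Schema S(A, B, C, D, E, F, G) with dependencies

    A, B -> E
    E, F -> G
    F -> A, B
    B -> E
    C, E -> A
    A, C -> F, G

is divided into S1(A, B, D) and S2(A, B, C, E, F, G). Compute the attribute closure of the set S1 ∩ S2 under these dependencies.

A, B, E

S1 ∩ S2 = {A, B}.
A, B → E applies, adding E
Closure: {A, B, E}.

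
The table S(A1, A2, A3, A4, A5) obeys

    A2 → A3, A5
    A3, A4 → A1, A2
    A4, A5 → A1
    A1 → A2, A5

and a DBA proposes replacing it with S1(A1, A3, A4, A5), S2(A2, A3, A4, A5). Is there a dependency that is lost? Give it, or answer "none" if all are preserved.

Check A1 → A2, A5: no single fragment contains all of {A1, A2, A5}, and the restricted closure of {A1} across the fragments never reaches {A2, A5}.
A2 → A3, A5 is preserved.
A3, A4 → A1, A2 is preserved.
A4, A5 → A1 is preserved.

A1 → A2, A5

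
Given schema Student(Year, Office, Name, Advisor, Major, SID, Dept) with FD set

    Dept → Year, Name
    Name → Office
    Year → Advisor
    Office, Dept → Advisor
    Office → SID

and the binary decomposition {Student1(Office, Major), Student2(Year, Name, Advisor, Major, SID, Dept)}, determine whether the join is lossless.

No

Common attributes: Student1 ∩ Student2 = {Major}.
No dependency enlarges {Major}, so (Major)⁺ = {Major}.
The closure contains neither all of Student1 = {Office, Major} nor all of Student2 = {Year, Name, Advisor, Major, SID, Dept}, so the common attributes are not a superkey of either fragment. The join is lossy.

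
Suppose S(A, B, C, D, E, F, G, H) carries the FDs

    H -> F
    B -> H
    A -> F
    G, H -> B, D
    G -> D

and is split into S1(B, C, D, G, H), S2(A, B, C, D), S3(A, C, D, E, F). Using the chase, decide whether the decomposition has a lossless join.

No

Chase test. Columns are A, B, C, D, E, F, G, H; row i has aⱼ where attribute j ∈ Si, else bᵢⱼ.
Initial tableau (one row per fragment):
  row 1: b11 a2 a3 a4 b15 b16 a7 a8
  row 2: a1 a2 a3 a4 b25 b26 b27 b28
  row 3: a1 b32 a3 a4 a5 a6 b37 b38
Rows 1 and 2 agree on B; apply B→H and equate their H entries.
Rows 2 and 3 agree on A; apply A→F and equate their F entries.
Rows 1 and 2 agree on H; apply H→F and equate their F entries.
No row becomes fully distinguished — the join is lossy.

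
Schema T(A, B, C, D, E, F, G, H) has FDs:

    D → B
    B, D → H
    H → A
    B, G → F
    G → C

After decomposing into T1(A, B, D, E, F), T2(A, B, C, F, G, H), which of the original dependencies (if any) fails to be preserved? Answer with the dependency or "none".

B, D → H

Check B, D → H: no single fragment contains all of {B, D, H}, and the restricted closure of {B, D} across the fragments never reaches {H}.
D → B is preserved.
H → A is preserved.
B, G → F is preserved.
G → C is preserved.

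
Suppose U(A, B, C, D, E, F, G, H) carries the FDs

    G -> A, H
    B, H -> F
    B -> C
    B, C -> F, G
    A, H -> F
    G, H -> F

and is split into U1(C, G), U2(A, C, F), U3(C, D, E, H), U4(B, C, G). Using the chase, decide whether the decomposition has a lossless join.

Chase test. Columns are A, B, C, D, E, F, G, H; row i has aⱼ where attribute j ∈ Ui, else bᵢⱼ.
Initial tableau (one row per fragment):
  row 1: b11 b12 a3 b14 b15 b16 a7 b18
  row 2: a1 b22 a3 b24 b25 a6 b27 b28
  row 3: b31 b32 a3 a4 a5 b36 b37 a8
  row 4: b41 a2 a3 b44 b45 b46 a7 b48
Rows 1 and 4 agree on G; apply G→A, H and equate their A, H entries.
Rows 1 and 4 agree on A, H; apply A, H→F and equate their F entries.
No row becomes fully distinguished — the join is lossy.

No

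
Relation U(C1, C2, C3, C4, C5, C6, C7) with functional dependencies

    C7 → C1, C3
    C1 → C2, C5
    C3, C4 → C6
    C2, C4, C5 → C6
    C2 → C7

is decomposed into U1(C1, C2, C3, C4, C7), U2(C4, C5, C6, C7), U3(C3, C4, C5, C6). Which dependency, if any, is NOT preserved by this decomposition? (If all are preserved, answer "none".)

none

C7 → C1, C3 lies within U1.
C1 → C2, C5: restricted closure across fragments reaches C2, C5.
C3, C4 → C6 lies within U3.
C2, C4, C5 → C6: restricted closure across fragments reaches C6.
C2 → C7 lies within U1.
Every dependency is enforceable on the fragments, so the decomposition is dependency-preserving.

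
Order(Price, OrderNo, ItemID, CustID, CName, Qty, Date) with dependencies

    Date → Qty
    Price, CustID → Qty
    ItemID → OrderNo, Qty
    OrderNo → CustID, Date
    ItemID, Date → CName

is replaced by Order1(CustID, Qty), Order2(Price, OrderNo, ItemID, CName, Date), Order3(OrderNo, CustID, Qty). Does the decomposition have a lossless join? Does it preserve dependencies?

lossless but not dependency-preserving

Lossless test (chase): Rows 2 and 3 agree on OrderNo; apply OrderNo→CustID, Date and equate their CustID, Date entries. Rows 2 and 3 agree on Date; apply Date→Qty and equate their Qty entries. Row 2 is now all distinguished symbols — the join is lossless.
Dependency preservation: the restricted closure of {Date} across the fragments never reaches {Qty}, so Date → Qty cannot be enforced without a join — not preserved.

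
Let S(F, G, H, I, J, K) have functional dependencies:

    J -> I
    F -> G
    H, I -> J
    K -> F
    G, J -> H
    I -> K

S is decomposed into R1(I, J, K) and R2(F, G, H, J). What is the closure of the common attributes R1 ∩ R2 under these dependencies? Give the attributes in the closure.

R1 ∩ R2 = {J}.
J → I applies, adding I
I → K applies, adding K
K → F applies, adding F
F → G applies, adding G
G, J → H applies, adding H
Closure: {F, G, H, I, J, K}.

F, G, H, I, J, K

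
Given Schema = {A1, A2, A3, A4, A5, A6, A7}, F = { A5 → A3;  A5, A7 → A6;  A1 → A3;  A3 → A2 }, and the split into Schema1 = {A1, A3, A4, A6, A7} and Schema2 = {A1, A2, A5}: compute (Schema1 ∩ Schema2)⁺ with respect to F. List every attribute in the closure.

Schema1 ∩ Schema2 = {A1}.
A1 → A3 applies, adding A3
A3 → A2 applies, adding A2
Closure: {A1, A2, A3}.

A1, A2, A3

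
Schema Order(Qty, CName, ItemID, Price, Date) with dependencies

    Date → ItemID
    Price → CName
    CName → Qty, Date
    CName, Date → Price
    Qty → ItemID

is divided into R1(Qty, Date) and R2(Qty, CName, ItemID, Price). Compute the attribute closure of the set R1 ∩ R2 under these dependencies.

Qty, ItemID

R1 ∩ R2 = {Qty}.
Qty → ItemID applies, adding ItemID
Closure: {Qty, ItemID}.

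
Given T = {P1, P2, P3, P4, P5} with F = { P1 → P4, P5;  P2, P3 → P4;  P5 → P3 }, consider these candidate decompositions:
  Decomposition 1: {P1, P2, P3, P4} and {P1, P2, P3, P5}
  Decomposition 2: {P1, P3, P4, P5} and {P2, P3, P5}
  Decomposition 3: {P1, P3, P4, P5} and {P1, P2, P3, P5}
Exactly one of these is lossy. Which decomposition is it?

Decomposition 1: common = {P1, P2, P3}, closure = {P1, P2, P3, P4, P5} → lossless.
Decomposition 2: common = {P3, P5}, closure = {P3, P5} → lossy.
Decomposition 3: common = {P1, P3, P5}, closure = {P1, P3, P4, P5} → lossless.

Decomposition 2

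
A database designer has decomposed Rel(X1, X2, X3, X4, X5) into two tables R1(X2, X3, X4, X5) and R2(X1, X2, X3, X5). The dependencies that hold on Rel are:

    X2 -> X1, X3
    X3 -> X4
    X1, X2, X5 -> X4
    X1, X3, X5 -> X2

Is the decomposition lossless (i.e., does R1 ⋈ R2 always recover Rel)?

Yes

Common attributes: R1 ∩ R2 = {X2, X3, X5}.
Closure of {X2, X3, X5}: X2 → X1, X3 applies, adding X1; X3 → X4 applies, adding X4. So (X2, X3, X5)⁺ = {X1, X2, X3, X4, X5}.
This closure contains every attribute of R1, so R1 ∩ R2 → R1. The join is lossless.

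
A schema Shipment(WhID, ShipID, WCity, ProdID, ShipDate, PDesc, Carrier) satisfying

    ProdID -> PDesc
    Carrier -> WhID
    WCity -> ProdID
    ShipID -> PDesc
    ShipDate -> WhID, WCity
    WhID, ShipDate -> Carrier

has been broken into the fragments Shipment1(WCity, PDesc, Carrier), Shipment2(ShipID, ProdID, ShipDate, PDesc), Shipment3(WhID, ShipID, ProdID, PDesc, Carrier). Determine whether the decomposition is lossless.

No

Chase test. Columns are WhID, ShipID, WCity, ProdID, ShipDate, PDesc, Carrier; row i has aⱼ where attribute j ∈ Shipmenti, else bᵢⱼ.
Initial tableau (one row per fragment):
  row 1: b11 b12 a3 b14 b15 a6 a7
  row 2: b21 a2 b23 a4 a5 a6 b27
  row 3: a1 a2 b33 a4 b35 a6 a7
Rows 1 and 3 agree on Carrier; apply Carrier→WhID and equate their WhID entries.
No row becomes fully distinguished — the join is lossy.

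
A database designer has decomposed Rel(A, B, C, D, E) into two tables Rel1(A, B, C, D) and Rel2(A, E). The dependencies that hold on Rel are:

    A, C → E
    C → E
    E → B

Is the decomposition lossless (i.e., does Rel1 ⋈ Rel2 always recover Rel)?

No

Common attributes: Rel1 ∩ Rel2 = {A}.
No dependency enlarges {A}, so (A)⁺ = {A}.
The closure contains neither all of Rel1 = {A, B, C, D} nor all of Rel2 = {A, E}, so the common attributes are not a superkey of either fragment. The join is lossy.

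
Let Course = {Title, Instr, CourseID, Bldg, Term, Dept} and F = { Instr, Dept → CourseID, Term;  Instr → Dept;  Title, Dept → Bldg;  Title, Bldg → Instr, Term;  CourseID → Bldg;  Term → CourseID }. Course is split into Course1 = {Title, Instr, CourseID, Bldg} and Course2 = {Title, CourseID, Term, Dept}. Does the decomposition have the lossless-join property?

Common attributes: Course1 ∩ Course2 = {Title, CourseID}.
Closure of {Title, CourseID}: CourseID → Bldg applies, adding Bldg; Title, Bldg → Instr, Term applies, adding Instr, Term; Instr → Dept applies, adding Dept. So (Title, CourseID)⁺ = {Title, Instr, CourseID, Bldg, Term, Dept}.
This closure contains every attribute of Course1, so Course1 ∩ Course2 → Course1. The join is lossless.

Yes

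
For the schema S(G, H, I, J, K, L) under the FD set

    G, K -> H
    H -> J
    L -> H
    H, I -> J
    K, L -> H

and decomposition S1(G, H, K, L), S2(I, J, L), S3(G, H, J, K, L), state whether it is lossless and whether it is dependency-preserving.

lossy but dependency-preserving

Lossless test (chase): Rows 1 and 3 agree on H; apply H→J and equate their J entries. Rows 1 and 2 agree on L; apply L→H and equate their H entries. No row becomes fully distinguished — the join is lossy.
Dependency preservation: H, I → J is not contained in any single fragment, but the restricted closure of its left-hand side across the fragments still reaches the right-hand side; the remaining FDs each lie inside some fragment. All dependencies are preserved.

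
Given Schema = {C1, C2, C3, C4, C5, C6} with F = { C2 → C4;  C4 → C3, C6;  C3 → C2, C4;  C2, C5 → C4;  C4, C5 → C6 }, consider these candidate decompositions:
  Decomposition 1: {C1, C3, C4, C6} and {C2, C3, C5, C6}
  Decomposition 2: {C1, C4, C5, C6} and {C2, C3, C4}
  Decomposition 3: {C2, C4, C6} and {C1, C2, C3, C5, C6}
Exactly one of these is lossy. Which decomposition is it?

Decomposition 1

Decomposition 1: common = {C3, C6}, closure = {C2, C3, C4, C6} → lossy.
Decomposition 2: common = {C4}, closure = {C2, C3, C4, C6} → lossless.
Decomposition 3: common = {C2, C6}, closure = {C2, C3, C4, C6} → lossless.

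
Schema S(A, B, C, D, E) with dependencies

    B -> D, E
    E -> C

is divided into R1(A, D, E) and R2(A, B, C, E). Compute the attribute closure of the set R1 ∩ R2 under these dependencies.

A, C, E

R1 ∩ R2 = {A, E}.
E → C applies, adding C
Closure: {A, C, E}.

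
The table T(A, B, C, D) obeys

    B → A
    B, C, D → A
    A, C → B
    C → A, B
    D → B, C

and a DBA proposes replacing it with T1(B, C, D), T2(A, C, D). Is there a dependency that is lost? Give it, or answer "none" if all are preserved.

Check B → A: no single fragment contains all of {A, B}, and the restricted closure of {B} across the fragments never reaches {A}.
B, C, D → A is preserved.
A, C → B is preserved.
C → A, B is preserved.
D → B, C is preserved.

B → A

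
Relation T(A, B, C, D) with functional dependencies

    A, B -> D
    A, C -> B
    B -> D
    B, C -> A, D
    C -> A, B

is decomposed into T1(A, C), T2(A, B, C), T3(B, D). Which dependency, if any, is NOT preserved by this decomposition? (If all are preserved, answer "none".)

none

A, B → D: restricted closure across fragments reaches D.
A, C → B lies within T2.
B → D lies within T3.
B, C → A, D: restricted closure across fragments reaches A, D.
C → A, B lies within T2.
Every dependency is enforceable on the fragments, so the decomposition is dependency-preserving.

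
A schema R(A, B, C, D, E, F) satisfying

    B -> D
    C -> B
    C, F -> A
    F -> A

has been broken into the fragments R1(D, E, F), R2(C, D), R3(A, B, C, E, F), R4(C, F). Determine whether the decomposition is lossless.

Chase test. Columns are A, B, C, D, E, F; row i has aⱼ where attribute j ∈ Ri, else bᵢⱼ.
Initial tableau (one row per fragment):
  row 1: b11 b12 b13 a4 a5 a6
  row 2: b21 b22 a3 a4 b25 b26
  row 3: a1 a2 a3 b34 a5 a6
  row 4: b41 b42 a3 b44 b45 a6
Rows 2 and 3 agree on C; apply C→B and equate their B entries.
Rows 2 and 4 agree on C; apply C→B and equate their B entries.
Rows 3 and 4 agree on C, F; apply C, F→A and equate their A entries.
Rows 1 and 3 agree on F; apply F→A and equate their A entries.
Rows 2 and 3 agree on B; apply B→D and equate their D entries.
Rows 2 and 4 agree on B; apply B→D and equate their D entries.
Row 3 is now all distinguished symbols — the join is lossless.

Yes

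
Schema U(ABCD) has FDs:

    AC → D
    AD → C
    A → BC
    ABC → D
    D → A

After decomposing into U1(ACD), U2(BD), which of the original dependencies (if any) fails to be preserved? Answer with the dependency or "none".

none

AC → D lies within U1.
AD → C lies within U1.
A → BC: restricted closure across fragments reaches BC.
ABC → D: restricted closure across fragments reaches D.
D → A lies within U1.
Every dependency is enforceable on the fragments, so the decomposition is dependency-preserving.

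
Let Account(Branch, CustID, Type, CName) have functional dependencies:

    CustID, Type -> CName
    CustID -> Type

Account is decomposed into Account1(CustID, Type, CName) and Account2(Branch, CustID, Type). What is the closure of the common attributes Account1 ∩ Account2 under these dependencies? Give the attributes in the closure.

Account1 ∩ Account2 = {CustID, Type}.
CustID, Type → CName applies, adding CName
Closure: {CustID, Type, CName}.

CustID, Type, CName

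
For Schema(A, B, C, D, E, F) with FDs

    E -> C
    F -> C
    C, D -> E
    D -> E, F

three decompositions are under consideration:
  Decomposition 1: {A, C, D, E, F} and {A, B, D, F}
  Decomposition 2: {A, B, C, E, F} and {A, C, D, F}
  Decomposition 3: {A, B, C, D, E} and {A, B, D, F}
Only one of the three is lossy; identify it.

Decomposition 2

Decomposition 1: common = {A, D, F}, closure = {A, C, D, E, F} → lossless.
Decomposition 2: common = {A, C, F}, closure = {A, C, F} → lossy.
Decomposition 3: common = {A, B, D}, closure = {A, B, C, D, E, F} → lossless.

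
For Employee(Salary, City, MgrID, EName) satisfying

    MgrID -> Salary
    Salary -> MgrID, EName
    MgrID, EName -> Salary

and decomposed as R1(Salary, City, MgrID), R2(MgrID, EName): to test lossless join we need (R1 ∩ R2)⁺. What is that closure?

Salary, MgrID, EName

R1 ∩ R2 = {MgrID}.
MgrID → Salary applies, adding Salary
Salary → MgrID, EName applies, adding EName
Closure: {Salary, MgrID, EName}.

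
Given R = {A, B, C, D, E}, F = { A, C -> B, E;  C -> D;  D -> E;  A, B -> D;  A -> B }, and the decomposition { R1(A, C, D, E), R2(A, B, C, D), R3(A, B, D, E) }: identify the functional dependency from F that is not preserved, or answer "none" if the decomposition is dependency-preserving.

none

A, C → B, E: restricted closure across fragments reaches B, E.
C → D lies within R1.
D → E lies within R1.
A, B → D lies within R2.
A → B lies within R2.
Every dependency is enforceable on the fragments, so the decomposition is dependency-preserving.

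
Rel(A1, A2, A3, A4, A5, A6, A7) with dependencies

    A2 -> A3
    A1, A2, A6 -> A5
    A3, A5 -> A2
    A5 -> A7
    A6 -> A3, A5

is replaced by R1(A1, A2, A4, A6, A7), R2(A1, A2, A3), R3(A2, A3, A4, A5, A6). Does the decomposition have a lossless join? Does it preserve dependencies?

Lossless test (chase): Rows 1 and 2 agree on A2; apply A2→A3 and equate their A3 entries. Rows 1 and 3 agree on A6; apply A6→A3, A5 and equate their A3, A5 entries. Rows 1 and 3 agree on A5; apply A5→A7 and equate their A7 entries. Row 1 is now all distinguished symbols — the join is lossless.
Dependency preservation: the restricted closure of {A5} across the fragments never reaches {A7}, so A5 → A7 cannot be enforced without a join — not preserved.

lossless but not dependency-preserving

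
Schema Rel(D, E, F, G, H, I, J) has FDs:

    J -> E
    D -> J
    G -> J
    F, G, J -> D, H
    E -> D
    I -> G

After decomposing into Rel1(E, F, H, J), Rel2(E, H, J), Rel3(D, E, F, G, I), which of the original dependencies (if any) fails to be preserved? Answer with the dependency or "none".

F, G, J -> D, H

Check F, G, J → D, H: no single fragment contains all of {D, F, G, H, J}, and the restricted closure of {F, G, J} across the fragments never reaches {D, H}.
J → E is preserved.
D → J is preserved.
G → J is preserved.
E → D is preserved.
I → G is preserved.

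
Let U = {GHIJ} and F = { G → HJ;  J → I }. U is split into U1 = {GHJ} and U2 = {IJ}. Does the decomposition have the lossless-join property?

Common attributes: U1 ∩ U2 = {J}.
Closure of {J}: J → I applies, adding I. So (J)⁺ = {IJ}.
This closure contains every attribute of U2, so U1 ∩ U2 → U2. The join is lossless.

Yes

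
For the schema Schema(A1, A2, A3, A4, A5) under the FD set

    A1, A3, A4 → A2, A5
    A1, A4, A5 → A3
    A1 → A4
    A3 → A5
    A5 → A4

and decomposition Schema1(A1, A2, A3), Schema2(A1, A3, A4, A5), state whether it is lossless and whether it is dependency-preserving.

Lossless test: (A1, A3)⁺ = {A1, A2, A3, A4, A5}, which contains all of one fragment — lossless.
Dependency preservation: A1, A3, A4 → A2, A5 is not contained in any single fragment, but the restricted closure of its left-hand side across the fragments still reaches the right-hand side; the remaining FDs each lie inside some fragment. All dependencies are preserved.

lossless and dependency-preserving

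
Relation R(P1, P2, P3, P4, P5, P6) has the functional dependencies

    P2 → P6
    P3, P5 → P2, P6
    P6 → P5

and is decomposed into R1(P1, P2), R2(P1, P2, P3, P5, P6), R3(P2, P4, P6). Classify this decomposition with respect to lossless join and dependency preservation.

Lossless test (chase): Rows 1 and 2 agree on P2; apply P2→P6 and equate their P6 entries. Rows 1 and 2 agree on P6; apply P6→P5 and equate their P5 entries. Rows 1 and 3 agree on P6; apply P6→P5 and equate their P5 entries. No row becomes fully distinguished — the join is lossy.
Dependency preservation: every FD's attributes lie within a single fragment, so each can be enforced locally — preserved.

lossy but dependency-preserving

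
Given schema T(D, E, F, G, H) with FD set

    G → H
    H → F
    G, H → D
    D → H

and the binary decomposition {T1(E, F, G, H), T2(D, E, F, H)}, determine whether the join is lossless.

Common attributes: T1 ∩ T2 = {E, F, H}.
No dependency enlarges {E, F, H}, so (E, F, H)⁺ = {E, F, H}.
The closure contains neither all of T1 = {E, F, G, H} nor all of T2 = {D, E, F, H}, so the common attributes are not a superkey of either fragment. The join is lossy.

No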